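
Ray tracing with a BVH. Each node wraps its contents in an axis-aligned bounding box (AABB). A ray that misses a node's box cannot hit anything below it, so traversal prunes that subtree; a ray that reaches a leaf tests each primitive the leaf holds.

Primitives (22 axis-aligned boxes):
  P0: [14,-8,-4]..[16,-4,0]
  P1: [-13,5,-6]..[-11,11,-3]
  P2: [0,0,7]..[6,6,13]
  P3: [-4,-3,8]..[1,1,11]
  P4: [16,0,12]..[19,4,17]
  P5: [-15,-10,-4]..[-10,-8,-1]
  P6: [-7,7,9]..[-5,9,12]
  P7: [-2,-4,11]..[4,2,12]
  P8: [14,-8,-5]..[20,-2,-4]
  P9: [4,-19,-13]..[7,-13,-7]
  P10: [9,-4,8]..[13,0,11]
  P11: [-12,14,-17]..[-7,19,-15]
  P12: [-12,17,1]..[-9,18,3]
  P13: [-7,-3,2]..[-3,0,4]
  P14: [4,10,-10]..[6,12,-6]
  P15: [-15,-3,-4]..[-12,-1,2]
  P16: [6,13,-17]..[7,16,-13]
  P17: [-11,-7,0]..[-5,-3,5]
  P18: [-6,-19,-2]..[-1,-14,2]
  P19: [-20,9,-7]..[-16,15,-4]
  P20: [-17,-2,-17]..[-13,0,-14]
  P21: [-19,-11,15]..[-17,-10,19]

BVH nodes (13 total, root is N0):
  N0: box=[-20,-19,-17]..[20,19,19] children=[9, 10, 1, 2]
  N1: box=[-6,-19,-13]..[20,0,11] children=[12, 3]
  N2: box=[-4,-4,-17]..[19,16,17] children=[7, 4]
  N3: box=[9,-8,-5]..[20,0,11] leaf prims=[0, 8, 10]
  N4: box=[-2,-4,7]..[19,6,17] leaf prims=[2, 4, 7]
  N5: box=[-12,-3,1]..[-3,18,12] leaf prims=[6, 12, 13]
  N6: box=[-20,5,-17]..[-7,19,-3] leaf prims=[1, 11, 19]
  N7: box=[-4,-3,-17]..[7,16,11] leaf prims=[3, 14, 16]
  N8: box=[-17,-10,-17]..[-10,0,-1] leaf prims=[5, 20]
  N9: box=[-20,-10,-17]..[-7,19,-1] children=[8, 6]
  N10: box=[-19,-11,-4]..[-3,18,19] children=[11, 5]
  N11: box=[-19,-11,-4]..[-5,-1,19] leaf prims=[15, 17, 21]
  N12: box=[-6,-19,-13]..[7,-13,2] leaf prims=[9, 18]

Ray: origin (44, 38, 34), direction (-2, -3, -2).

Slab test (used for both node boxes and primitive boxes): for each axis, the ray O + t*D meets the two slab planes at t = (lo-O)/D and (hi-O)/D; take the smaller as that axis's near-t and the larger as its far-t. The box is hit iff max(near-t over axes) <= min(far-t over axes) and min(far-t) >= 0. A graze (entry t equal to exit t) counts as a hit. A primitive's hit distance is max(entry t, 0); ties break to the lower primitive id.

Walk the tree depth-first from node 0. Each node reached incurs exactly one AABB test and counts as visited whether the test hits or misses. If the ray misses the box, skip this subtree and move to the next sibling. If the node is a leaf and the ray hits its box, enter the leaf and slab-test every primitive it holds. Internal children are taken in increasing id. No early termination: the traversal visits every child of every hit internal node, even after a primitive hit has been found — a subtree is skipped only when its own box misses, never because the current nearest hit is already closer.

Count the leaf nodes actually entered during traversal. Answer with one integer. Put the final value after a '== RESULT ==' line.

Walk:
N0 x:[12,32] y:[19/3,19] z:[15/2,51/2] -> hit [12,19], descend [1, 2, 9, 10]
  N1 x:[12,25] y:[38/3,19] z:[23/2,47/2] -> hit [38/3,19], descend [3, 12]
    N3 x:[12,35/2] y:[38/3,46/3] z:[23/2,39/2] -> hit [38/3,46/3] leaf, test {P0(miss), P8(miss), P10(miss)}
    N12 x:[37/2,25] y:[17,19] z:[16,47/2] -> hit [37/2,19] leaf, test {P9(miss), P18(miss)}
  N2 x:[25/2,24] y:[22/3,14] z:[17/2,51/2] -> hit [25/2,14], descend [4, 7]
    N4 x:[25/2,23] y:[32/3,14] z:[17/2,27/2] -> hit [25/2,27/2] leaf, test {P2(miss), P4(miss), P7(miss)}
    N7 x:[37/2,24] y:[22/3,41/3] z:[23/2,51/2] -> miss, prune
  N9 x:[51/2,32] y:[19/3,16] z:[35/2,51/2] -> miss, prune
  N10 x:[47/2,63/2] y:[20/3,49/3] z:[15/2,19] -> miss, prune

order=[0, 1, 3, 12, 2, 4, 7, 9, 10]  |boxes|=9  |leaves|=3  hit=miss

== RESULT ==
3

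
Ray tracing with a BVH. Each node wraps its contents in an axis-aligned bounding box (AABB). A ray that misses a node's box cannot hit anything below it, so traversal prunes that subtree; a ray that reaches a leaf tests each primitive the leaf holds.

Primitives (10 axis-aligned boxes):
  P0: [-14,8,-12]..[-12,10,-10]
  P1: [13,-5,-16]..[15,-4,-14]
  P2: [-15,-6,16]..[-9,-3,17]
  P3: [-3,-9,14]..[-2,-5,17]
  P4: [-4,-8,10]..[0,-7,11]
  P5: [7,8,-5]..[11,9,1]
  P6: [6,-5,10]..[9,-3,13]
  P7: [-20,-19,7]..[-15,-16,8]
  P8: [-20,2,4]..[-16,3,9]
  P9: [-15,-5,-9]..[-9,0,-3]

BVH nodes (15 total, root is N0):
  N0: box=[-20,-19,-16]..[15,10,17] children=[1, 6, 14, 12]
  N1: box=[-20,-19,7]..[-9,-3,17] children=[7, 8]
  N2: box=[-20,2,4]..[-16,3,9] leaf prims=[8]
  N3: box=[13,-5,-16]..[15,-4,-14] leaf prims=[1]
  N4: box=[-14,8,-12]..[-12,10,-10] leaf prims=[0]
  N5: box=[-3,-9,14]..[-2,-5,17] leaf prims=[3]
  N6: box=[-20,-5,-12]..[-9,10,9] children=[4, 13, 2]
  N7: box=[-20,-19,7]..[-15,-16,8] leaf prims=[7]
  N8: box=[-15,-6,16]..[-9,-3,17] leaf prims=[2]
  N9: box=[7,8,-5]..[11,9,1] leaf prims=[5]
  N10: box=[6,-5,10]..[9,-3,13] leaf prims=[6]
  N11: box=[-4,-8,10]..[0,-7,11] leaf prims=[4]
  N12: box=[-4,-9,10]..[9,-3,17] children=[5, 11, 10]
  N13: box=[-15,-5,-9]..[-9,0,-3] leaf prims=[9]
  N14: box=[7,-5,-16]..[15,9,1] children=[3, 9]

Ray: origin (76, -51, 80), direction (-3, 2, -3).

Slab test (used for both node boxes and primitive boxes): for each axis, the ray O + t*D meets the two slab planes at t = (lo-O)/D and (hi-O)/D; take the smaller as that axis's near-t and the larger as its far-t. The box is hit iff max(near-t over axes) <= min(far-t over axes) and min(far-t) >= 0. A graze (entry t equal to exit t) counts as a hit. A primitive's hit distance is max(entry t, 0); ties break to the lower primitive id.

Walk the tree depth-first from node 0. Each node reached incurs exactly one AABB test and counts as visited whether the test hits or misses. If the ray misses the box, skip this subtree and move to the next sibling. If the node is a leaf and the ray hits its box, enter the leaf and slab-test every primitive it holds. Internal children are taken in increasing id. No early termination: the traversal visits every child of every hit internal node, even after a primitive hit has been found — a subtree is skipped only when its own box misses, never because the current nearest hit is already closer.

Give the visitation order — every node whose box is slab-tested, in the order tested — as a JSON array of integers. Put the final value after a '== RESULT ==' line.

Trace the traversal:
N0 x:[61/3,32] y:[16,61/2] z:[21,32] -> hit [21,61/2], descend [1, 6, 12, 14]
  N1 x:[85/3,32] y:[16,24] z:[21,73/3] -> miss, prune
  N6 x:[85/3,32] y:[23,61/2] z:[71/3,92/3] -> hit [85/3,61/2], descend [2, 4, 13]
    N2 x:[92/3,32] y:[53/2,27] z:[71/3,76/3] -> miss, prune
    N4 x:[88/3,30] y:[59/2,61/2] z:[30,92/3] -> hit [30,30] leaf, test {P0@t=30}
    N13 x:[85/3,91/3] y:[23,51/2] z:[83/3,89/3] -> miss, prune
  N12 x:[67/3,80/3] y:[21,24] z:[21,70/3] -> hit [67/3,70/3], descend [5, 10, 11]
    N5 x:[26,79/3] y:[21,23] z:[21,22] -> miss, prune
    N10 x:[67/3,70/3] y:[23,24] z:[67/3,70/3] -> hit [23,70/3] leaf, test {P6@t=23}
    N11 x:[76/3,80/3] y:[43/2,22] z:[23,70/3] -> miss, prune
  N14 x:[61/3,23] y:[23,30] z:[79/3,32] -> miss, prune

11 AABB tests over nodes [0, 1, 6, 2, 4, 13, 12, 5, 10, 11, 14]; 2 leaves entered; closest P6.

== RESULT ==
[0, 1, 6, 2, 4, 13, 12, 5, 10, 11, 14]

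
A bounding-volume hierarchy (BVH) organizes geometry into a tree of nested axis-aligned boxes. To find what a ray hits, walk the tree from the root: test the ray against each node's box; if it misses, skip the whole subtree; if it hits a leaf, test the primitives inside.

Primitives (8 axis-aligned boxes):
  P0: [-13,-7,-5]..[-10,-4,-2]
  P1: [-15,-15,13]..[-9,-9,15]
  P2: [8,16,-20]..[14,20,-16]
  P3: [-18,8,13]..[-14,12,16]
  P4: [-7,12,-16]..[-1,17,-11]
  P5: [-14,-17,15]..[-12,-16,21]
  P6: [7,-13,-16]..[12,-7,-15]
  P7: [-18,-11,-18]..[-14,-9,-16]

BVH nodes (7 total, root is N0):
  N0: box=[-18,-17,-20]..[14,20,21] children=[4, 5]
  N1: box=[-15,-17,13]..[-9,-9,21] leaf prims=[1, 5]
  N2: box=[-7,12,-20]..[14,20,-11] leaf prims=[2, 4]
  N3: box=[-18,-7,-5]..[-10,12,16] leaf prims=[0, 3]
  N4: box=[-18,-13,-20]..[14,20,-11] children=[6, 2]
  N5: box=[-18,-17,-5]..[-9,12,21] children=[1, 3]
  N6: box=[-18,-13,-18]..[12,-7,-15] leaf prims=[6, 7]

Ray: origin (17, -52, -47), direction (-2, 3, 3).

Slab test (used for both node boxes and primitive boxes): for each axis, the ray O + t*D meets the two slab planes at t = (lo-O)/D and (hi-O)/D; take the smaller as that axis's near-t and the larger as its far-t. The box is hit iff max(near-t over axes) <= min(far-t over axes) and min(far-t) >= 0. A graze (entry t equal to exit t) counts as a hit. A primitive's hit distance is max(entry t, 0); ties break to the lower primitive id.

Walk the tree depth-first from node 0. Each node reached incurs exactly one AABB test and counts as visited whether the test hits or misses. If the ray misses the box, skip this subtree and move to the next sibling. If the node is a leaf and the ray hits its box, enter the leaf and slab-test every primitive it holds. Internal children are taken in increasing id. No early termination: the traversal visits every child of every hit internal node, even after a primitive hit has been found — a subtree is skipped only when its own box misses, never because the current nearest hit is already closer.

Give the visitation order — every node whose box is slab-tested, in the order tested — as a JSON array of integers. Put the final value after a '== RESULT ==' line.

Walk:
N0 x:[3/2,35/2] y:[35/3,24] z:[9,68/3] -> hit [35/3,35/2], descend [4, 5]
  N4 x:[3/2,35/2] y:[13,24] z:[9,12] -> miss, prune
  N5 x:[13,35/2] y:[35/3,64/3] z:[14,68/3] -> hit [14,35/2], descend [1, 3]
    N1 x:[13,16] y:[35/3,43/3] z:[20,68/3] -> miss, prune
    N3 x:[27/2,35/2] y:[15,64/3] z:[14,21] -> hit [15,35/2] leaf, test {P0@t=15, P3(miss)}

order=[0, 4, 5, 1, 3]  |boxes|=5  |leaves|=1  hit=P0

== RESULT ==
[0, 4, 5, 1, 3]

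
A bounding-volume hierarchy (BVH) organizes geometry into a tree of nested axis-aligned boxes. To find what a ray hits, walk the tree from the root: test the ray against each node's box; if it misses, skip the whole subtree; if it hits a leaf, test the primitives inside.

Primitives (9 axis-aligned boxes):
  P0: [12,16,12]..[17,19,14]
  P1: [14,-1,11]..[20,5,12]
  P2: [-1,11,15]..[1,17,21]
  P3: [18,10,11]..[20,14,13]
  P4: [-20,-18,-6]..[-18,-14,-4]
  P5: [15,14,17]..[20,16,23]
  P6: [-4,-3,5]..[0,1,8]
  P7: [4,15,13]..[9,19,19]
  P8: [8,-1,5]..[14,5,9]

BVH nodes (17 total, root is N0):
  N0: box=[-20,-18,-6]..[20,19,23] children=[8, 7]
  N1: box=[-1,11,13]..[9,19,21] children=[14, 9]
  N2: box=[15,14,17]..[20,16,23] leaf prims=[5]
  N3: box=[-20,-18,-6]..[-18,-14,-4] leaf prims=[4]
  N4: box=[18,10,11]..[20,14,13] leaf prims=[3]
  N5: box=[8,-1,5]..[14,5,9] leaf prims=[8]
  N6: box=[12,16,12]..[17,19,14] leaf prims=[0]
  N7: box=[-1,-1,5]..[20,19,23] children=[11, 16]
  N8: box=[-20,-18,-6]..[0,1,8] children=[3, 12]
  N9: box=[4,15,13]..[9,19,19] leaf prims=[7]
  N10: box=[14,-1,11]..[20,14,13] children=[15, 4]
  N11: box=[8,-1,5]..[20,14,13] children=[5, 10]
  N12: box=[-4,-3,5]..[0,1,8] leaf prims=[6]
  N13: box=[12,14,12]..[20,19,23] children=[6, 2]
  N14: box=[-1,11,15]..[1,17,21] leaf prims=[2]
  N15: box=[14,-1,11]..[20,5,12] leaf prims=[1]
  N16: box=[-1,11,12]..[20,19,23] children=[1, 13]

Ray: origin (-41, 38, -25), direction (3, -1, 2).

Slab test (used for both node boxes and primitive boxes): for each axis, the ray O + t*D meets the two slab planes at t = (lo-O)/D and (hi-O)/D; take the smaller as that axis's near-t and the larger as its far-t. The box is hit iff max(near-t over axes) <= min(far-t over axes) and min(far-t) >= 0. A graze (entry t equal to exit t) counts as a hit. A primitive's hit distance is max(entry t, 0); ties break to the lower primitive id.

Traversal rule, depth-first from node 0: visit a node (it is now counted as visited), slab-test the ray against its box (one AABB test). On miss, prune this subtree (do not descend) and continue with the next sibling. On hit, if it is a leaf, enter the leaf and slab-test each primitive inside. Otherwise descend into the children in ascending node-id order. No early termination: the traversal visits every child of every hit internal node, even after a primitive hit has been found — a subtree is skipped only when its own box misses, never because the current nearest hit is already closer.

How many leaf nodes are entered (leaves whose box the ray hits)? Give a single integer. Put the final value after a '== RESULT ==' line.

Traverse from the root:
N0 x:[7,61/3] y:[19,56] z:[19/2,24] -> hit [19,61/3], descend [7, 8]
  N7 x:[40/3,61/3] y:[19,39] z:[15,24] -> hit [19,61/3], descend [11, 16]
    N11 x:[49/3,61/3] y:[24,39] z:[15,19] -> miss, prune
    N16 x:[40/3,61/3] y:[19,27] z:[37/2,24] -> hit [19,61/3], descend [1, 13]
      N1 x:[40/3,50/3] y:[19,27] z:[19,23] -> miss, prune
      N13 x:[53/3,61/3] y:[19,24] z:[37/2,24] -> hit [19,61/3], descend [2, 6]
        N2 x:[56/3,61/3] y:[22,24] z:[21,24] -> miss, prune
        N6 x:[53/3,58/3] y:[19,22] z:[37/2,39/2] -> hit [19,58/3] leaf, test {P0@t=19}
  N8 x:[7,41/3] y:[37,56] z:[19/2,33/2] -> miss, prune

Visited [0, 7, 11, 16, 1, 13, 2, 6, 8]. Tests: 9 box, 1 leaf. Nearest: P0.

== RESULT ==
1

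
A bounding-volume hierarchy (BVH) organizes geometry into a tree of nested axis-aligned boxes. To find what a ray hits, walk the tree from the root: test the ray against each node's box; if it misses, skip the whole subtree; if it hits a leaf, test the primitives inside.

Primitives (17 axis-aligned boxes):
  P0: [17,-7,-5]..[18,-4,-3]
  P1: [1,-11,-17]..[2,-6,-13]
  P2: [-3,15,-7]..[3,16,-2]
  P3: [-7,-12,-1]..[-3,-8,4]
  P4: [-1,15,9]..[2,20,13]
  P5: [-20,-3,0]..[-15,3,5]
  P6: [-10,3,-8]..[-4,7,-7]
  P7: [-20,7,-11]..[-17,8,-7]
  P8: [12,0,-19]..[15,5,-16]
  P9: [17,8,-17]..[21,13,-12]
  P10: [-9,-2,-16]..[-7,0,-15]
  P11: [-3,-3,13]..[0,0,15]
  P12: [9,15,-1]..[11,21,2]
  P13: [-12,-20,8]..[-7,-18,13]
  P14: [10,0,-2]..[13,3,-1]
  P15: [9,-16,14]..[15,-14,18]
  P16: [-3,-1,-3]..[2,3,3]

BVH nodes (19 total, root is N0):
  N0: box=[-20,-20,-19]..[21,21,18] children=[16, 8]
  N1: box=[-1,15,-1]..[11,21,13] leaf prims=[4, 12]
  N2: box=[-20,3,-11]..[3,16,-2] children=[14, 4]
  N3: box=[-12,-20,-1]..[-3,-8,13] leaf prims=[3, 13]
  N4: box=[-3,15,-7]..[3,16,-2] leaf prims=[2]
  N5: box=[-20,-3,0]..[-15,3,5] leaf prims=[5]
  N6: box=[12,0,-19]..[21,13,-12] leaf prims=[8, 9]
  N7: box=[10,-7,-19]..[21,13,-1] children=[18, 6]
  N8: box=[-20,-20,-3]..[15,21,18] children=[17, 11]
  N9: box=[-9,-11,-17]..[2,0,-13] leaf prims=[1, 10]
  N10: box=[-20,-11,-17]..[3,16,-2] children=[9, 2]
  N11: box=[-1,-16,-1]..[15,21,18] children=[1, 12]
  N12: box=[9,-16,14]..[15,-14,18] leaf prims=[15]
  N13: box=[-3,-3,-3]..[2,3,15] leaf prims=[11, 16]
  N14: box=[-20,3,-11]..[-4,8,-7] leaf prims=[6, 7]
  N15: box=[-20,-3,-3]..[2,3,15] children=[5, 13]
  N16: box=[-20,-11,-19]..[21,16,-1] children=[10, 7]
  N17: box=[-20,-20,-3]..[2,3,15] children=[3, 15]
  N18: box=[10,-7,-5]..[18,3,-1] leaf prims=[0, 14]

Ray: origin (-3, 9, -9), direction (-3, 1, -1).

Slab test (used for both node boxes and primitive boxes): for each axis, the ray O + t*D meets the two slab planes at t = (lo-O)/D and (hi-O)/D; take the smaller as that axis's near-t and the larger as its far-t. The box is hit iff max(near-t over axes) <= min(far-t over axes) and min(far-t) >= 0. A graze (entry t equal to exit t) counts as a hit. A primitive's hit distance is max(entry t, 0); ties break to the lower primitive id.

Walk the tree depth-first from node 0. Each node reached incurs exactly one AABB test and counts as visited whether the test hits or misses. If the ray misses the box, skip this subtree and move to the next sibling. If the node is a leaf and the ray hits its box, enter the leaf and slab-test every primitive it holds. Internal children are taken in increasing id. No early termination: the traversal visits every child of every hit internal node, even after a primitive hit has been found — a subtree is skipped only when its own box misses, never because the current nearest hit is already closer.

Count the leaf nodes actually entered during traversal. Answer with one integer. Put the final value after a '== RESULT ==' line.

Trace the traversal:
N0 x:[-8,17/3] y:[-29,12] z:[-27,10] -> hit [-8,17/3], descend [8, 16]
  N8 x:[-6,17/3] y:[-29,12] z:[-27,-6] -> miss, prune
  N16 x:[-8,17/3] y:[-20,7] z:[-8,10] -> hit [-8,17/3], descend [7, 10]
    N7 x:[-8,-13/3] y:[-16,4] z:[-8,10] -> miss, prune
    N10 x:[-2,17/3] y:[-20,7] z:[-7,8] -> hit [-2,17/3], descend [2, 9]
      N2 x:[-2,17/3] y:[-6,7] z:[-7,2] -> hit [-2,2], descend [4, 14]
        N4 x:[-2,0] y:[6,7] z:[-7,-2] -> miss, prune
        N14 x:[1/3,17/3] y:[-6,-1] z:[-2,2] -> miss, prune
      N9 x:[-5/3,2] y:[-20,-9] z:[4,8] -> miss, prune

Visited [0, 8, 16, 7, 10, 2, 4, 14, 9]. Tests: 9 box, 0 leaf. Nearest: miss.

== RESULT ==
0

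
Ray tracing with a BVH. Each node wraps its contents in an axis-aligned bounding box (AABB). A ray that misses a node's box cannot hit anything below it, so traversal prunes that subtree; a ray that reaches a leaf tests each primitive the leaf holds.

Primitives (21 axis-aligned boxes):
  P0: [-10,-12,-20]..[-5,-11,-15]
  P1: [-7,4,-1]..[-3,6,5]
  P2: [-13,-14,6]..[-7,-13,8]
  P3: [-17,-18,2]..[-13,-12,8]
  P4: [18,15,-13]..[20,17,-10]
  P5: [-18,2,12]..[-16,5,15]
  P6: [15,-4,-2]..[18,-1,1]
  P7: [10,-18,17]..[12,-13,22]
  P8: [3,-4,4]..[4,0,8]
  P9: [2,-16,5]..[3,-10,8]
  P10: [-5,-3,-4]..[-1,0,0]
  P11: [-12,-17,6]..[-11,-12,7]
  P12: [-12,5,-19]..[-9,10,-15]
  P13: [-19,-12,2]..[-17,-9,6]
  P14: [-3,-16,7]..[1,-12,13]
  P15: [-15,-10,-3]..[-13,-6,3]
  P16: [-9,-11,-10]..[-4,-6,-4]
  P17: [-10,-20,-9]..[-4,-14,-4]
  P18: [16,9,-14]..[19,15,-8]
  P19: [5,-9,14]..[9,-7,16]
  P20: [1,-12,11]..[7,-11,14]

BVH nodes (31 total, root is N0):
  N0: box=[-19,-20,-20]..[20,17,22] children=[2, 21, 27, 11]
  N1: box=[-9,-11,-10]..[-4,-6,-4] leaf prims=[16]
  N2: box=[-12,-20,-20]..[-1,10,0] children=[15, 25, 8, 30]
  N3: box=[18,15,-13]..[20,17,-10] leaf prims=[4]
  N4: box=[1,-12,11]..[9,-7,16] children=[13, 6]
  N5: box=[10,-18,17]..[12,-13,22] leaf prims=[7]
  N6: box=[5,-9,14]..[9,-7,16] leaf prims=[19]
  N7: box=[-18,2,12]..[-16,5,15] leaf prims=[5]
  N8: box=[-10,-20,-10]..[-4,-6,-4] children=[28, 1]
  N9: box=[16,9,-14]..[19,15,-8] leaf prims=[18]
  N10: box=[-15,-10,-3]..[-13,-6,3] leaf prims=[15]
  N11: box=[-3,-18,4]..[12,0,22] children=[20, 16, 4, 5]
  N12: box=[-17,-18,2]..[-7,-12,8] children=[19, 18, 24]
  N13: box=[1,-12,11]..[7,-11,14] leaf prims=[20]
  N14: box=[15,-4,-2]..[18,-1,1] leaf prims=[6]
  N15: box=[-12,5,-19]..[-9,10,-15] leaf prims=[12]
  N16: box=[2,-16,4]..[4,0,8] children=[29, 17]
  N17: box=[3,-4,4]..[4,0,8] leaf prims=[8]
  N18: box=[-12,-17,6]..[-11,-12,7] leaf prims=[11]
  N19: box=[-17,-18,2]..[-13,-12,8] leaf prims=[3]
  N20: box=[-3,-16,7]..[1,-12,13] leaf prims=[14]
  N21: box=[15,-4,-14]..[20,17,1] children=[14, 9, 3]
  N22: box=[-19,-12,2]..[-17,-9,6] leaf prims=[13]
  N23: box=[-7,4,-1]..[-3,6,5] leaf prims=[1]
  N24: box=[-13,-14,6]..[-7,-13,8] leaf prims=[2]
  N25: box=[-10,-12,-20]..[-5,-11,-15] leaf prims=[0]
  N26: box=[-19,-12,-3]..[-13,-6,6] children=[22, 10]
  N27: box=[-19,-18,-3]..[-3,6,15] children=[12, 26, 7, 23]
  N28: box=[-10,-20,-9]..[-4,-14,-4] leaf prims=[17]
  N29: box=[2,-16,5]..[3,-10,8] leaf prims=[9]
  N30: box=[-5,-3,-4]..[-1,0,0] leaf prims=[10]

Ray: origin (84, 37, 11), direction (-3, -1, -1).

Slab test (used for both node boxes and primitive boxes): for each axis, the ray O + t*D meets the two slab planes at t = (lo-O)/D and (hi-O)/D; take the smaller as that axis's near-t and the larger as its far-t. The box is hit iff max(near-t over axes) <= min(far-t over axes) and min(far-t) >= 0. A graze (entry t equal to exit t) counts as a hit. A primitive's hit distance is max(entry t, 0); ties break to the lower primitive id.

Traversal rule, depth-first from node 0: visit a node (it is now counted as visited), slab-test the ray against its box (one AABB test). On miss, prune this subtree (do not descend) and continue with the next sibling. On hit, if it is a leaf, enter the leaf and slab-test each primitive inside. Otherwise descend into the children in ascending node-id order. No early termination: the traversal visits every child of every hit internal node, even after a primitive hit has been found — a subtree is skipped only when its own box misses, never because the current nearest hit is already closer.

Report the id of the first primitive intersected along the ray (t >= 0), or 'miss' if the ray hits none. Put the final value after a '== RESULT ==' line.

Trace the traversal:
N0 x:[64/3,103/3] y:[20,57] z:[-11,31] -> hit [64/3,31], descend [2, 11, 21, 27]
  N2 x:[85/3,32] y:[27,57] z:[11,31] -> hit [85/3,31], descend [8, 15, 25, 30]
    N8 x:[88/3,94/3] y:[43,57] z:[15,21] -> miss, prune
    N15 x:[31,32] y:[27,32] z:[26,30] -> miss, prune
    N25 x:[89/3,94/3] y:[48,49] z:[26,31] -> miss, prune
    N30 x:[85/3,89/3] y:[37,40] z:[11,15] -> miss, prune
  N11 x:[24,29] y:[37,55] z:[-11,7] -> miss, prune
  N21 x:[64/3,23] y:[20,41] z:[10,25] -> hit [64/3,23], descend [3, 9, 14]
    N3 x:[64/3,22] y:[20,22] z:[21,24] -> hit [64/3,22] leaf, test {P4@t=64/3}
    N9 x:[65/3,68/3] y:[22,28] z:[19,25] -> hit [22,68/3] leaf, test {P18@t=22}
    N14 x:[22,23] y:[38,41] z:[10,13] -> miss, prune
  N27 x:[29,103/3] y:[31,55] z:[-4,14] -> miss, prune

Summary -> nodes [0, 2, 8, 15, 25, 30, 11, 21, 3, 9, 14, 27]; box-tests=12; leaf-entries=2; first=P4

== RESULT ==
4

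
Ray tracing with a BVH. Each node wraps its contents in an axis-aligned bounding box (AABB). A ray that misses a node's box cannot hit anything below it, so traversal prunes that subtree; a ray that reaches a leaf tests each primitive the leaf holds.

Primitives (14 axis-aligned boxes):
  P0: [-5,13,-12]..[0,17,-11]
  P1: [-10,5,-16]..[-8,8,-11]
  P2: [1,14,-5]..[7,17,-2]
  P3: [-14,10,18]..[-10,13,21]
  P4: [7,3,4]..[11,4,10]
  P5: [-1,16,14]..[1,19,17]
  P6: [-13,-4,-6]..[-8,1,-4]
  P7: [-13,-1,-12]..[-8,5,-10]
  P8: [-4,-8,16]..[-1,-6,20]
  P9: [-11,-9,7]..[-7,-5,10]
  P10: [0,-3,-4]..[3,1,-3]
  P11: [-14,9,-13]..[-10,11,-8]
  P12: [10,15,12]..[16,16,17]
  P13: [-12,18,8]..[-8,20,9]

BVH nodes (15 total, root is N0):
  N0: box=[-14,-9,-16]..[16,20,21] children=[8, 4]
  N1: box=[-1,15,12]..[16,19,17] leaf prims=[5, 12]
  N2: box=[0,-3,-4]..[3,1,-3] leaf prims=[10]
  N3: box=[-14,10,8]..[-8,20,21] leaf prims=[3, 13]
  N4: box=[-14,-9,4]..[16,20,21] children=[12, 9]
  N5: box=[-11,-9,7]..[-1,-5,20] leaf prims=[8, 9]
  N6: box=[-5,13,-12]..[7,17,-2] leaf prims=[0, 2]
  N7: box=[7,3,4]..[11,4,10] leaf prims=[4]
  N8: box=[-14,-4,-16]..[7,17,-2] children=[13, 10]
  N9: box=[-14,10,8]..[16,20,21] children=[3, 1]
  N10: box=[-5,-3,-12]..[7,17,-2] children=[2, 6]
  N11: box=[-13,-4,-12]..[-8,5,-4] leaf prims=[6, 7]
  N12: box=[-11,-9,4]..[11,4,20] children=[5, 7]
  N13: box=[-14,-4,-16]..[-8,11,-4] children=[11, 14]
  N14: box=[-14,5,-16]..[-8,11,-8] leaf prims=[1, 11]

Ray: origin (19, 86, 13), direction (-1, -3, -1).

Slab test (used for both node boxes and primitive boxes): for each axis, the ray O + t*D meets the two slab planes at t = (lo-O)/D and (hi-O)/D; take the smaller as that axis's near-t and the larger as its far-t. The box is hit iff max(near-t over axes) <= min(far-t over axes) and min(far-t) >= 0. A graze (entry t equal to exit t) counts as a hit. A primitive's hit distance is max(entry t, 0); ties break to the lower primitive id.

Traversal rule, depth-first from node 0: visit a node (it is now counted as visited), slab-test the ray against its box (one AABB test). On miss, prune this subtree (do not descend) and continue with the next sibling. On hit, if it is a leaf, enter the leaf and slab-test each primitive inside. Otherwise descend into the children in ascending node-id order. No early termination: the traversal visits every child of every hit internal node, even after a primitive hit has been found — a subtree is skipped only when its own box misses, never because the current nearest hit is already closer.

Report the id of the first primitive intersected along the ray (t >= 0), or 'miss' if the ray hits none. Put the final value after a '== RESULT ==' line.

Traverse from the root:
N0 x:[3,33] y:[22,95/3] z:[-8,29] -> hit [22,29], descend [4, 8]
  N4 x:[3,33] y:[22,95/3] z:[-8,9] -> miss, prune
  N8 x:[12,33] y:[23,30] z:[15,29] -> hit [23,29], descend [10, 13]
    N10 x:[12,24] y:[23,89/3] z:[15,25] -> hit [23,24], descend [2, 6]
      N2 x:[16,19] y:[85/3,89/3] z:[16,17] -> miss, prune
      N6 x:[12,24] y:[23,73/3] z:[15,25] -> hit [23,24] leaf, test {P0@t=24, P2(miss)}
    N13 x:[27,33] y:[25,30] z:[17,29] -> hit [27,29], descend [11, 14]
      N11 x:[27,32] y:[27,30] z:[17,25] -> miss, prune
      N14 x:[27,33] y:[25,27] z:[21,29] -> hit [27,27] leaf, test {P1@t=27, P11(miss)}

9 AABB tests over nodes [0, 4, 8, 10, 2, 6, 13, 11, 14]; 2 leaves entered; closest P0.

== RESULT ==
0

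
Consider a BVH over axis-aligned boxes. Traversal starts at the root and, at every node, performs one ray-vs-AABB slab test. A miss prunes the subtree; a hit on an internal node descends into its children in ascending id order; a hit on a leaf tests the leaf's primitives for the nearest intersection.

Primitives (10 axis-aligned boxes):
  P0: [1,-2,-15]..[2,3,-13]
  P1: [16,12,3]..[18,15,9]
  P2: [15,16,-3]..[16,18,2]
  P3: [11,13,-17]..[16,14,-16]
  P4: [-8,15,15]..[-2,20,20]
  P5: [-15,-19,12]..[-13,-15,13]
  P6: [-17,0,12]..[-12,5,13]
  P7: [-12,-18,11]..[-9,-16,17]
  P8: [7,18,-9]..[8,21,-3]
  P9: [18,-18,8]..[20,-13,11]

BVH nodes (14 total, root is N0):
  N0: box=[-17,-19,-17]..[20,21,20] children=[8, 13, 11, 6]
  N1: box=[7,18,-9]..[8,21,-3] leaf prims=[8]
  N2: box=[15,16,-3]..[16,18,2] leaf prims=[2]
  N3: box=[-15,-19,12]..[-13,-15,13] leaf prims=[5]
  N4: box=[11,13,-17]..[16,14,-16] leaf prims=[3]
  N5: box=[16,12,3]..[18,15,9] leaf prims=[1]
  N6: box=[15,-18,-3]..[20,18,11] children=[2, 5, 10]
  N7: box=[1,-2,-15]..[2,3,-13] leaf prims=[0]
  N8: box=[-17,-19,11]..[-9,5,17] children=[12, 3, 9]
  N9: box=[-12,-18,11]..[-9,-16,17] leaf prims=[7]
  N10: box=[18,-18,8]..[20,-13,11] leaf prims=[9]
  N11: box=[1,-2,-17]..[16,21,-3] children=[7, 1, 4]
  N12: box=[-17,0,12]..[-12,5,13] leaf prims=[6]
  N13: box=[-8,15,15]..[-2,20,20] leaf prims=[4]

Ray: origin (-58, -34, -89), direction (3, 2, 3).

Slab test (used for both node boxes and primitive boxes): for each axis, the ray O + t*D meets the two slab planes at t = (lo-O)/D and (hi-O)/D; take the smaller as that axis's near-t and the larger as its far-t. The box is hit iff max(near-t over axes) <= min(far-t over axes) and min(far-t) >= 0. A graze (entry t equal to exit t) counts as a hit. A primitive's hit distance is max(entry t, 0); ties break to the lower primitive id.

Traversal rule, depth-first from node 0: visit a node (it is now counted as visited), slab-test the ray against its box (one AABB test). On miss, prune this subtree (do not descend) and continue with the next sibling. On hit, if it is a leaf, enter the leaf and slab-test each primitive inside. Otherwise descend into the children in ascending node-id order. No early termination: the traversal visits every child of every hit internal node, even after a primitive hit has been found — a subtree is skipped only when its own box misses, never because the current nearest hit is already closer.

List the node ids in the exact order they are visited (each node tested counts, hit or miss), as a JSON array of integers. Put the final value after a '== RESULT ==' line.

Walk:
N0 x:[41/3,26] y:[15/2,55/2] z:[24,109/3] -> hit [24,26], descend [6, 8, 11, 13]
  N6 x:[73/3,26] y:[8,26] z:[86/3,100/3] -> miss, prune
  N8 x:[41/3,49/3] y:[15/2,39/2] z:[100/3,106/3] -> miss, prune
  N11 x:[59/3,74/3] y:[16,55/2] z:[24,86/3] -> hit [24,74/3], descend [1, 4, 7]
    N1 x:[65/3,22] y:[26,55/2] z:[80/3,86/3] -> miss, prune
    N4 x:[23,74/3] y:[47/2,24] z:[24,73/3] -> hit [24,24] leaf, test {P3@t=24}
    N7 x:[59/3,20] y:[16,37/2] z:[74/3,76/3] -> miss, prune
  N13 x:[50/3,56/3] y:[49/2,27] z:[104/3,109/3] -> miss, prune

Visited [0, 6, 8, 11, 1, 4, 7, 13]. Tests: 8 box, 1 leaf. Nearest: P3.

== RESULT ==
[0, 6, 8, 11, 1, 4, 7, 13]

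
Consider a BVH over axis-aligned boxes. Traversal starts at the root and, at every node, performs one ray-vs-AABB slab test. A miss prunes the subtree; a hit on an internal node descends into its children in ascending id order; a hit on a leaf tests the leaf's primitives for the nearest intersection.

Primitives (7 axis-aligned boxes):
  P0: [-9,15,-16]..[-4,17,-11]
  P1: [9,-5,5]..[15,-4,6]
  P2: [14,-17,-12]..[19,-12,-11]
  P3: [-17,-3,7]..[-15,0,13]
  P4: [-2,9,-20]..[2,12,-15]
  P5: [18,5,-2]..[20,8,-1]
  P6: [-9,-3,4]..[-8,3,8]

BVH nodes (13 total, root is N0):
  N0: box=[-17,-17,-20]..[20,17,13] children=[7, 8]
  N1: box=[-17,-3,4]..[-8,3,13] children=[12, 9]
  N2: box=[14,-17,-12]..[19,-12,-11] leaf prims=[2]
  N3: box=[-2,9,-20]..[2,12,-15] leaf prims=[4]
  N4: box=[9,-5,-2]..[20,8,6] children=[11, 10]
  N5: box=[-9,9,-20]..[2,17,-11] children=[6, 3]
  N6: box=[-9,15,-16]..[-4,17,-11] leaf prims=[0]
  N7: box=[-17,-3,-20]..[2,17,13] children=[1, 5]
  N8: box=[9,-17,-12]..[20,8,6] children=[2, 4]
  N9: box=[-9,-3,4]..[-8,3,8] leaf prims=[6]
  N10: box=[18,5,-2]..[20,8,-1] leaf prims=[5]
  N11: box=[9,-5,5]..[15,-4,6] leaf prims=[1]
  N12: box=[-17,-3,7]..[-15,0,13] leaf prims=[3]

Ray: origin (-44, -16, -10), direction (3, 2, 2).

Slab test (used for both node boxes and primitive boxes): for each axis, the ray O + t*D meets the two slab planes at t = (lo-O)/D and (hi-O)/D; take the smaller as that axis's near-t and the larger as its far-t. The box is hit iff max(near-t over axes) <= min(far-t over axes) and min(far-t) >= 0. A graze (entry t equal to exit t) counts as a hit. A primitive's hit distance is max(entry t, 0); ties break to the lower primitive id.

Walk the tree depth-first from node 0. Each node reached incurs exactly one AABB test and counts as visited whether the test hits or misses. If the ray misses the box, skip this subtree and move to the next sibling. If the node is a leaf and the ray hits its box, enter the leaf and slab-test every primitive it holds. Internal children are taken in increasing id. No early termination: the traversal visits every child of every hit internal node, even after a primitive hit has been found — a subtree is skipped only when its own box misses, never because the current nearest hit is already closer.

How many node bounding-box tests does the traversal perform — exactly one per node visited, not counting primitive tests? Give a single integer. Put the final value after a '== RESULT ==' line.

Trace the traversal:
N0 x:[9,64/3] y:[-1/2,33/2] z:[-5,23/2] -> hit [9,23/2], descend [7, 8]
  N7 x:[9,46/3] y:[13/2,33/2] z:[-5,23/2] -> hit [9,23/2], descend [1, 5]
    N1 x:[9,12] y:[13/2,19/2] z:[7,23/2] -> hit [9,19/2], descend [9, 12]
      N9 x:[35/3,12] y:[13/2,19/2] z:[7,9] -> miss, prune
      N12 x:[9,29/3] y:[13/2,8] z:[17/2,23/2] -> miss, prune
    N5 x:[35/3,46/3] y:[25/2,33/2] z:[-5,-1/2] -> miss, prune
  N8 x:[53/3,64/3] y:[-1/2,12] z:[-1,8] -> miss, prune

order=[0, 7, 1, 9, 12, 5, 8]  |boxes|=7  |leaves|=0  hit=miss

== RESULT ==
7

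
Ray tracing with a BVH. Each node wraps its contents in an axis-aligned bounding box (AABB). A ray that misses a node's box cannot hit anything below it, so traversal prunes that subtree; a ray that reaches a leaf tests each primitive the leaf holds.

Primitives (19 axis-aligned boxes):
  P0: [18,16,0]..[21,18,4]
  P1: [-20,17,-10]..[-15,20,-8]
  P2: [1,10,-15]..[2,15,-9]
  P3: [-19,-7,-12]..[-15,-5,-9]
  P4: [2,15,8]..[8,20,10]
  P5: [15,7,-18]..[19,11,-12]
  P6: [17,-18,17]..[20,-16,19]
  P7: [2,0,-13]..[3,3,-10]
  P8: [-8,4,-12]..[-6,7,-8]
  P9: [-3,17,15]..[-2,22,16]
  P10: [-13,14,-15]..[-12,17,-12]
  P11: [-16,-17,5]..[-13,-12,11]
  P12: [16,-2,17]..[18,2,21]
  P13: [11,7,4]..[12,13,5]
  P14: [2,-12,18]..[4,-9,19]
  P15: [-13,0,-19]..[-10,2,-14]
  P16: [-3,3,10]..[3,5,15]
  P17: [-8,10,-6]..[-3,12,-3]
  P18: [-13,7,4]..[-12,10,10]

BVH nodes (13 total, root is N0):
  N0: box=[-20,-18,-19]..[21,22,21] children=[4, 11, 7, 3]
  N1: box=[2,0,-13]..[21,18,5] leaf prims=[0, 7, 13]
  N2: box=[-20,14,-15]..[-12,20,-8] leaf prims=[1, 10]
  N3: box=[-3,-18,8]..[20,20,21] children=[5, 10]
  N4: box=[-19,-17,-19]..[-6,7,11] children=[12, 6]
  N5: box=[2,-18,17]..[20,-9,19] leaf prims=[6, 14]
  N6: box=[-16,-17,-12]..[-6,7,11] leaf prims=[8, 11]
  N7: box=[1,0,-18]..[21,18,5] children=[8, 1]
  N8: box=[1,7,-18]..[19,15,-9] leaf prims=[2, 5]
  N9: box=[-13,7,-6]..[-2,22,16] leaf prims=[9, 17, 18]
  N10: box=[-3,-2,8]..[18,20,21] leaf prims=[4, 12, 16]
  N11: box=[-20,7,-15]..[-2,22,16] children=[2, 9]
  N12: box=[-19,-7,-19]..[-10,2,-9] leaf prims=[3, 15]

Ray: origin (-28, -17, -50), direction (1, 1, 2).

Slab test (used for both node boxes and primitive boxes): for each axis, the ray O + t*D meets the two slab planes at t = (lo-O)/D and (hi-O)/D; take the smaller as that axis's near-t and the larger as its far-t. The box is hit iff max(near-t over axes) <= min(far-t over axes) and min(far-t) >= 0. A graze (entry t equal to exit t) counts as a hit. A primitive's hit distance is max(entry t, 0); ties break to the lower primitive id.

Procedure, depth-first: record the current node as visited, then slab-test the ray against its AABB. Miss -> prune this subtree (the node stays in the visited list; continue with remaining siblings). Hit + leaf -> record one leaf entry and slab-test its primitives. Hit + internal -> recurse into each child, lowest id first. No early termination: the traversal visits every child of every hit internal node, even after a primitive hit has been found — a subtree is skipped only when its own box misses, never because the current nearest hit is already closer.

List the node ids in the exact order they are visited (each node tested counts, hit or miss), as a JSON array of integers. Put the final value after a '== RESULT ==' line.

Traverse from the root:
N0 x:[8,49] y:[-1,39] z:[31/2,71/2] -> hit [31/2,71/2], descend [3, 4, 7, 11]
  N3 x:[25,48] y:[-1,37] z:[29,71/2] -> hit [29,71/2], descend [5, 10]
    N5 x:[30,48] y:[-1,8] z:[67/2,69/2] -> miss, prune
    N10 x:[25,46] y:[15,37] z:[29,71/2] -> hit [29,71/2] leaf, test {P4(miss), P12(miss), P16(miss)}
  N4 x:[9,22] y:[0,24] z:[31/2,61/2] -> hit [31/2,22], descend [6, 12]
    N6 x:[12,22] y:[0,24] z:[19,61/2] -> hit [19,22] leaf, test {P8@t=21, P11(miss)}
    N12 x:[9,18] y:[10,19] z:[31/2,41/2] -> hit [31/2,18] leaf, test {P3(miss), P15@t=17}
  N7 x:[29,49] y:[17,35] z:[16,55/2] -> miss, prune
  N11 x:[8,26] y:[24,39] z:[35/2,33] -> hit [24,26], descend [2, 9]
    N2 x:[8,16] y:[31,37] z:[35/2,21] -> miss, prune
    N9 x:[15,26] y:[24,39] z:[22,33] -> hit [24,26] leaf, test {P9(miss), P17(miss), P18(miss)}

Summary -> nodes [0, 3, 5, 10, 4, 6, 12, 7, 11, 2, 9]; box-tests=11; leaf-entries=4; first=P15

== RESULT ==
[0, 3, 5, 10, 4, 6, 12, 7, 11, 2, 9]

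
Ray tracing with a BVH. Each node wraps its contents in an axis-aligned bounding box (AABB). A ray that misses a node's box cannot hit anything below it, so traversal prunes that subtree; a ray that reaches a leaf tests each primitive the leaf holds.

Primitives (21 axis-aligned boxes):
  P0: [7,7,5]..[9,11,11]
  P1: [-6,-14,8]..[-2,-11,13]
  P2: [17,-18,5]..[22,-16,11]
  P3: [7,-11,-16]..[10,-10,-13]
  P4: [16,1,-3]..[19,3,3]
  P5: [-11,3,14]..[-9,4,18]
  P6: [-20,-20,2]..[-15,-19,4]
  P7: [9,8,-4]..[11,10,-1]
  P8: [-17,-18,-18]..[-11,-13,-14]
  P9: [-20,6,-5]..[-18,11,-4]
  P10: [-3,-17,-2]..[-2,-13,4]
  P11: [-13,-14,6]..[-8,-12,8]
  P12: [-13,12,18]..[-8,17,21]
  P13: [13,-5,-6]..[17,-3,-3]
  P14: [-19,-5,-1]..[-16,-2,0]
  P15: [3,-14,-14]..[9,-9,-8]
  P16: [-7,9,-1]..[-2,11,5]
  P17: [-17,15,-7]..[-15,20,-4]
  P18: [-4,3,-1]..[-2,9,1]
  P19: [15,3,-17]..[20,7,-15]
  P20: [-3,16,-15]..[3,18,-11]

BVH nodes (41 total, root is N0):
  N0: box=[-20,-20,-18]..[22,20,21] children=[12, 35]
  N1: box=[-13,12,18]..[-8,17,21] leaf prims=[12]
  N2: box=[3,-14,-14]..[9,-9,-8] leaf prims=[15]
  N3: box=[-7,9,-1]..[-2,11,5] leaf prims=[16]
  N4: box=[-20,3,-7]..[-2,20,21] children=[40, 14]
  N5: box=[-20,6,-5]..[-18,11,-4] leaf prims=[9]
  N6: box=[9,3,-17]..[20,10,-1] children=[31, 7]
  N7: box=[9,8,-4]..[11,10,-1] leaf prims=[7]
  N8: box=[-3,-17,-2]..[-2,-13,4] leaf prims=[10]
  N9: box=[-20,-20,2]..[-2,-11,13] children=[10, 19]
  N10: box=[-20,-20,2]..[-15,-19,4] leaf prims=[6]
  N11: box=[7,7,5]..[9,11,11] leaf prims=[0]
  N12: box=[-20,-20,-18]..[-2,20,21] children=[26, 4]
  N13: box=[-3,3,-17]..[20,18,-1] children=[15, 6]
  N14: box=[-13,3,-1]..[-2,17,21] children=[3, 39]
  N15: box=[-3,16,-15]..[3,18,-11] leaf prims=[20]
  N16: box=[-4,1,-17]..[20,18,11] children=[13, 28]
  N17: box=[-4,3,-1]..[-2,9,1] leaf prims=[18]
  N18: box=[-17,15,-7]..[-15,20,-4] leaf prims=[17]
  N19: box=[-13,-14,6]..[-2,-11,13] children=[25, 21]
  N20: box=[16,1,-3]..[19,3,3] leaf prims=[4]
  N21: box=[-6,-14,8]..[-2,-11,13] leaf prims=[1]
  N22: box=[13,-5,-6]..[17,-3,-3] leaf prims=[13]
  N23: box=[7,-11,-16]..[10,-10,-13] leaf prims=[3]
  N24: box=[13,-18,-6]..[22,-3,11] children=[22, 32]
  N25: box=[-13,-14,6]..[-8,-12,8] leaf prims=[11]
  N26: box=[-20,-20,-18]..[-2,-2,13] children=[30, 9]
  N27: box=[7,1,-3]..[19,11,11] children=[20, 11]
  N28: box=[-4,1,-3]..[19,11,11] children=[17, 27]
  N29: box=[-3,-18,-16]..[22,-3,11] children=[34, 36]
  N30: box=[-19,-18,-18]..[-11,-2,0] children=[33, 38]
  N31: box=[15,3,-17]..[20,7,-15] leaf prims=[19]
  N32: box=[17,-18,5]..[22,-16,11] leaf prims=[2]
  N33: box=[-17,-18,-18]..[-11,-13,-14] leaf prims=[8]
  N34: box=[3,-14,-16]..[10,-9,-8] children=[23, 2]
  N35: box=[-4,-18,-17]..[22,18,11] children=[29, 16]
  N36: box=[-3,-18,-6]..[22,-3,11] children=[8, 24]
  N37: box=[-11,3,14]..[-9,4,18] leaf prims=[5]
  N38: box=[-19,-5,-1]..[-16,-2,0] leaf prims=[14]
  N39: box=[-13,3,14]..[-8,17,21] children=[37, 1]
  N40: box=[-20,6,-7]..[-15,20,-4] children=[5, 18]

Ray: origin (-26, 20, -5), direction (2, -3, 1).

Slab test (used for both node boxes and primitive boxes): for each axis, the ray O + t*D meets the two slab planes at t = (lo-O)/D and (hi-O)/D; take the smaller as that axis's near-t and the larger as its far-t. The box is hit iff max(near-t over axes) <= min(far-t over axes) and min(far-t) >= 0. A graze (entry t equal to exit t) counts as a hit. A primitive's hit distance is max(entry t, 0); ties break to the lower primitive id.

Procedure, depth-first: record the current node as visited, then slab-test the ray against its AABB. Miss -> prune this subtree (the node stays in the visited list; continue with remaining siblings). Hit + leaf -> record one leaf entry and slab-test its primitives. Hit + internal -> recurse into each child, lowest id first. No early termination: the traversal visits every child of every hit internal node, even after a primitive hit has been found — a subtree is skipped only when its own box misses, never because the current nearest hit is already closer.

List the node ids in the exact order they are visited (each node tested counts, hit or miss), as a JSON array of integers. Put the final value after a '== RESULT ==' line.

Traverse from the root:
N0 x:[3,24] y:[0,40/3] z:[-13,26] -> hit [3,40/3], descend [12, 35]
  N12 x:[3,12] y:[0,40/3] z:[-13,26] -> hit [3,12], descend [4, 26]
    N4 x:[3,12] y:[0,17/3] z:[-2,26] -> hit [3,17/3], descend [14, 40]
      N14 x:[13/2,12] y:[1,17/3] z:[4,26] -> miss, prune
      N40 x:[3,11/2] y:[0,14/3] z:[-2,1] -> miss, prune
    N26 x:[3,12] y:[22/3,40/3] z:[-13,18] -> hit [22/3,12], descend [9, 30]
      N9 x:[3,12] y:[31/3,40/3] z:[7,18] -> hit [31/3,12], descend [10, 19]
        N10 x:[3,11/2] y:[13,40/3] z:[7,9] -> miss, prune
        N19 x:[13/2,12] y:[31/3,34/3] z:[11,18] -> hit [11,34/3], descend [21, 25]
          N21 x:[10,12] y:[31/3,34/3] z:[13,18] -> miss, prune
          N25 x:[13/2,9] y:[32/3,34/3] z:[11,13] -> miss, prune
      N30 x:[7/2,15/2] y:[22/3,38/3] z:[-13,5] -> miss, prune
  N35 x:[11,24] y:[2/3,38/3] z:[-12,16] -> hit [11,38/3], descend [16, 29]
    N16 x:[11,23] y:[2/3,19/3] z:[-12,16] -> miss, prune
    N29 x:[23/2,24] y:[23/3,38/3] z:[-11,16] -> hit [23/2,38/3], descend [34, 36]
      N34 x:[29/2,18] y:[29/3,34/3] z:[-11,-3] -> miss, prune
      N36 x:[23/2,24] y:[23/3,38/3] z:[-1,16] -> hit [23/2,38/3], descend [8, 24]
        N8 x:[23/2,12] y:[11,37/3] z:[3,9] -> miss, prune
        N24 x:[39/2,24] y:[23/3,38/3] z:[-1,16] -> miss, prune

Visited [0, 12, 4, 14, 40, 26, 9, 10, 19, 21, 25, 30, 35, 16, 29, 34, 36, 8, 24]. Tests: 19 box, 0 leaf. Nearest: miss.

== RESULT ==
[0, 12, 4, 14, 40, 26, 9, 10, 19, 21, 25, 30, 35, 16, 29, 34, 36, 8, 24]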